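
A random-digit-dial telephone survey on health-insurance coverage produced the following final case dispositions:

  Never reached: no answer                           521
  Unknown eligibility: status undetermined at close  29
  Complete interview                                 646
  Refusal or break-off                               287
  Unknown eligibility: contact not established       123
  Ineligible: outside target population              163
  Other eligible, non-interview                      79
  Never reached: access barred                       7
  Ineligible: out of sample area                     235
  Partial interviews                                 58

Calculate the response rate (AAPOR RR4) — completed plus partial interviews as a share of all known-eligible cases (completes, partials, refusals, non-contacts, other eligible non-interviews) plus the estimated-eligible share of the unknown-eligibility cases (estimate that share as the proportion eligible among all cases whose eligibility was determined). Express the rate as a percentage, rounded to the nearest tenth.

No answer / not reached = 521 + 7 = 528
Eligibility not determined = 123 + 29 = 152
Screened out, ineligible = 163 + 235 = 398
Num = 646 + 58 = 704
Known eligible = 646 + 58 + 287 + 528 + 79 = 1598
e = 1598 / (1598 + 398) = 1598 / 1996 = 0.8006
Eligible share of unknowns = 0.8006 × 152 = 121.69
Denominator = 1598 + 121.69 = 1719.69
RR4 = 704 / 1719.69 = 0.4094

40.9%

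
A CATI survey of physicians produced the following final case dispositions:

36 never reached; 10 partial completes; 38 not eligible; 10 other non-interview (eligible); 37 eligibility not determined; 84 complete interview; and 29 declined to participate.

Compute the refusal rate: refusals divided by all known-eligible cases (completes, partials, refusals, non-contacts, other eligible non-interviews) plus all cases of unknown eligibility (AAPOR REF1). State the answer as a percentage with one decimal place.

14.1%

Top: 29
Denominator: 84 + 10 + 29 + 36 + 10 + 37 = 206
REF1 = 29 / 206 = 0.1408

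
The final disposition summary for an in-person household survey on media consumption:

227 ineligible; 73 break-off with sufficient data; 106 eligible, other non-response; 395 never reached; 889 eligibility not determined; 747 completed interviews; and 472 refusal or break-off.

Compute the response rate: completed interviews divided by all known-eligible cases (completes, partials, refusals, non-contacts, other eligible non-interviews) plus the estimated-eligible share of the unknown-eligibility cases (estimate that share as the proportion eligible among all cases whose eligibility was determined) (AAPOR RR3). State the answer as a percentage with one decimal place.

Numerator: 747
Determined eligible: 747 + 73 + 472 + 395 + 106 = 1793
e = 1793 / (1793 + 227) = 1793 / 2020 = 0.8876
e × U: 0.8876 × 889 = 789.08
Base: 1793 + 789.08 = 2582.08
RR3 = 747 / 2582.08 = 0.2893

28.9%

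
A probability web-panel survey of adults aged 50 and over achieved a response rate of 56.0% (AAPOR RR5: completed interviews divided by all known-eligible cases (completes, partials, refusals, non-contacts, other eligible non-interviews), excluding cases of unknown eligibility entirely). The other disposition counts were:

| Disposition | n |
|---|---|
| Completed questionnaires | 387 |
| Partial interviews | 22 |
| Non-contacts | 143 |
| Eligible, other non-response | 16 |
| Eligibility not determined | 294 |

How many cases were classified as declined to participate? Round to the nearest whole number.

123

RR5 = 387 / D = 0.560
D = 387 / 0.560 = 691.1
Other denominator terms total 568
declined to participate = 691.1 − 568 ≈ 123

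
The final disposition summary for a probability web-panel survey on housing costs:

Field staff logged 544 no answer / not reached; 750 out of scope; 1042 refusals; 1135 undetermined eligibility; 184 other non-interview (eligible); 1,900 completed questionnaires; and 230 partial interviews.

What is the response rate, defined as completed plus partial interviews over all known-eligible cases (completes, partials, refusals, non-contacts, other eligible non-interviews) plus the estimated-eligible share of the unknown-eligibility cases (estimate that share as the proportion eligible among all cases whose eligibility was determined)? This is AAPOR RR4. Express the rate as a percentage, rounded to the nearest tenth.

43.9%

Numerator: 1900 + 230 = 2130
Determined eligible: 1900 + 230 + 1042 + 544 + 184 = 3900
e = 3900 / (3900 + 750) = 3900 / 4650 = 0.8387
Estimated eligible among unknowns: 0.8387 × 1135 = 951.92
Denom: 3900 + 951.92 = 4851.92
RR4 = 2130 / 4851.92 = 0.4390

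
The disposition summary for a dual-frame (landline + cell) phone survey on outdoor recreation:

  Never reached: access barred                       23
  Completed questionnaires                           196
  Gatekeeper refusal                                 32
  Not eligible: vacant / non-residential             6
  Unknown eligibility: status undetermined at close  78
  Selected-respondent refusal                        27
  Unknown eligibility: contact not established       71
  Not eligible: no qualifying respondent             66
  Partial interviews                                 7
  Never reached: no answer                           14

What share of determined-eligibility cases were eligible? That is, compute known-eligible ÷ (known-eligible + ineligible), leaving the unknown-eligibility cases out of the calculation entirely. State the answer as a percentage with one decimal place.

Refusals = 32 + 27 = 59
No contact after all attempts = 14 + 23 = 37
Undetermined eligibility = 71 + 78 = 149
Out of scope = 66 + 6 = 72
Eligible (known) → 196 + 7 + 59 + 37 = 299
e = 299 / (299 + 72) = 299 / 371 = 0.8059

80.6%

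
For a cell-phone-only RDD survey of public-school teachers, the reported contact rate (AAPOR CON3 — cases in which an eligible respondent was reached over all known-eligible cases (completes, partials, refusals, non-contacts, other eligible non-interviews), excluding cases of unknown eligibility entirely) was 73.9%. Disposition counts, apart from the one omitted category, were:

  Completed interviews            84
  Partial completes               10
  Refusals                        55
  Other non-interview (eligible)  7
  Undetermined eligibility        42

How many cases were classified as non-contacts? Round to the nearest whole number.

55

Numerator → 84 + 10 + 55 + 7 = 156
CON3 = 156 / D = 0.739
D = 156 / 0.739 = 211.1
Rest of base = 156
non-contacts = 211.1 − 156 ≈ 55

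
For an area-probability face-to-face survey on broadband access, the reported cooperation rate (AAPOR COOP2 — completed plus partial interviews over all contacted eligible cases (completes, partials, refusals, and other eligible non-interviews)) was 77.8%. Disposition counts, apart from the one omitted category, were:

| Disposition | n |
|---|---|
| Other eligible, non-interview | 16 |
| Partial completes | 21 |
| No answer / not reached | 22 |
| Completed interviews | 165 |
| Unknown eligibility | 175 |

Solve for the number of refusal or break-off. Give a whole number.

37

Numerator = 165 + 21 = 186
COOP2 = 186 / D = 0.778
D = 186 / 0.778 = 239.1
Rest of base = 202
refusal or break-off = 239.1 − 202 ≈ 37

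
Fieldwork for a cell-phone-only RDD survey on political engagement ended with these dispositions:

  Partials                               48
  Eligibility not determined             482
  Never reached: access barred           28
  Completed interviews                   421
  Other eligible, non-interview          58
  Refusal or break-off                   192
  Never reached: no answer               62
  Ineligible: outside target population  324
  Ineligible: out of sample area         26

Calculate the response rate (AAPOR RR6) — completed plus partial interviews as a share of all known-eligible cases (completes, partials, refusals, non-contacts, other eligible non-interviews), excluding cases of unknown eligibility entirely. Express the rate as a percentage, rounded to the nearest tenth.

58.0%

No answer / not reached = 62 + 28 = 90
Out of scope = 324 + 26 = 350
Numerator → 421 + 48 = 469
Base → 421 + 48 + 192 + 90 + 58 = 809
RR6 = 469 / 809 = 0.5797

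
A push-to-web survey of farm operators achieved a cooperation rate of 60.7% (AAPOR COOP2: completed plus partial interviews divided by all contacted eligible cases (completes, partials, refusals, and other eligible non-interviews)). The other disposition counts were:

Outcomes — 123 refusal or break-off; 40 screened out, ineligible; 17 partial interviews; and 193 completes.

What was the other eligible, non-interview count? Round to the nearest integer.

13

Top: 193 + 17 = 210
COOP2 = 210 / D = 0.607
D = 210 / 0.607 = 346.0
Remaining denominator categories sum to 333
other eligible, non-interview = 346.0 − 333 ≈ 13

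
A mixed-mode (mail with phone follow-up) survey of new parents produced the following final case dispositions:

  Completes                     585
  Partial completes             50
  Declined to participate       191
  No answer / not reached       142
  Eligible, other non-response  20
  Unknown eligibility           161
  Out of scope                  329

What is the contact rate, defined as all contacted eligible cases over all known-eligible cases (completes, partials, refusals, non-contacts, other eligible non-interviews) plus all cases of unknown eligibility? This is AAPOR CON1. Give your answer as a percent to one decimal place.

73.6%

Numerator = 585 + 50 + 191 + 20 = 846
Denominator = 585 + 50 + 191 + 142 + 20 + 161 = 1149
CON1 = 846 / 1149 = 0.7363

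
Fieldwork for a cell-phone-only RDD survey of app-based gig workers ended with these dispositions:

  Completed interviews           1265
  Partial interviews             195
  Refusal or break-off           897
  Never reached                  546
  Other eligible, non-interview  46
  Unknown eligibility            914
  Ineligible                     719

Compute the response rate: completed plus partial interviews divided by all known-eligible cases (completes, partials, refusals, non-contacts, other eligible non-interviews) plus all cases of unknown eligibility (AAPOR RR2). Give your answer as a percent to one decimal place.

Numerator = 1265 + 195 = 1460
Denom = 1265 + 195 + 897 + 546 + 46 + 914 = 3863
RR2 = 1460 / 3863 = 0.3779

37.8%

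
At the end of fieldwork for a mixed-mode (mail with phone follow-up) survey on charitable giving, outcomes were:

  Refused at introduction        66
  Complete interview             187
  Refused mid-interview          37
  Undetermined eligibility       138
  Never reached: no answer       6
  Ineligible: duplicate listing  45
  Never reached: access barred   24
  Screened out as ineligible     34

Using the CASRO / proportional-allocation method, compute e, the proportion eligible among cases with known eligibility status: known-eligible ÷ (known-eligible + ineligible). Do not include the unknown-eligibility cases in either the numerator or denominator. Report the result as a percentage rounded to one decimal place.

80.2%

Refusals = 66 + 37 = 103
No answer / not reached = 6 + 24 = 30
Ineligible = 34 + 45 = 79
Known eligible: 187 + 103 + 30 = 320
e = 320 / (320 + 79) = 320 / 399 = 0.8020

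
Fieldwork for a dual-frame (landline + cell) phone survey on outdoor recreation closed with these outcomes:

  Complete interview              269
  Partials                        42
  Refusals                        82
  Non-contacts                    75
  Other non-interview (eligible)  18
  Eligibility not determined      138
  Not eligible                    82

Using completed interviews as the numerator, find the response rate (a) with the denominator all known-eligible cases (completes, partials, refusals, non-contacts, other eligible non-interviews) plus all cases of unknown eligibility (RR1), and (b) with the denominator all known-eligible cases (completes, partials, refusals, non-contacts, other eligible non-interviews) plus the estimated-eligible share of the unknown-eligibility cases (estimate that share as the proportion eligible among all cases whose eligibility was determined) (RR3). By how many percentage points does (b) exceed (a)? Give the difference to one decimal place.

Top: 269
Denom: 269 + 42 + 82 + 75 + 18 + 138 = 624
RR1 = 269 / 624 = 0.4311
Eligible (known): 269 + 42 + 82 + 75 + 18 = 486
e = 486 / (486 + 82) = 486 / 568 = 0.8556
Eligible share of unknowns: 0.8556 × 138 = 118.07
Denom: 486 + 118.07 = 604.07
RR3 = 269 / 604.07 = 0.4453
Difference = 44.53 − 43.11 = 1.42 percentage points

1.4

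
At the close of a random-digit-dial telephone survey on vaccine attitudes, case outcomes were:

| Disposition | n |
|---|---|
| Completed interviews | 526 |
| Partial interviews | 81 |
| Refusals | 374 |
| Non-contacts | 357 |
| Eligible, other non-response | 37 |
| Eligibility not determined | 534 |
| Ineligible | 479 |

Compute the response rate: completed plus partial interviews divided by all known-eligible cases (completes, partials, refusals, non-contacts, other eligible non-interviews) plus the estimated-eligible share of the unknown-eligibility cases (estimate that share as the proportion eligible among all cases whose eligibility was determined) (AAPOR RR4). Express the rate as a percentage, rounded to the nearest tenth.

34.3%

Top: 526 + 81 = 607
Determined eligible: 526 + 81 + 374 + 357 + 37 = 1375
e = 1375 / (1375 + 479) = 1375 / 1854 = 0.7416
Estimated eligible among unknowns: 0.7416 × 534 = 396.01
Base: 1375 + 396.01 = 1771.01
RR4 = 607 / 1771.01 = 0.3427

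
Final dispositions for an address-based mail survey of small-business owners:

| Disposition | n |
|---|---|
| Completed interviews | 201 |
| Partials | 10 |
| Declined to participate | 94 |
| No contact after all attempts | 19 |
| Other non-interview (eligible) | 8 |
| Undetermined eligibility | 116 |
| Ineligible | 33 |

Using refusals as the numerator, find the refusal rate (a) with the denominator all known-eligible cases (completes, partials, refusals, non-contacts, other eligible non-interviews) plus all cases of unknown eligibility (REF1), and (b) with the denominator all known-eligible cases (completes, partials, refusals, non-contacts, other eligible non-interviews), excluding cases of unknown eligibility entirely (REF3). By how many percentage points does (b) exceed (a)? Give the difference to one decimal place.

Num: 94
Denominator: 201 + 10 + 94 + 19 + 8 + 116 = 448
REF1 = 94 / 448 = 0.2098
Denominator: 201 + 10 + 94 + 19 + 8 = 332
REF3 = 94 / 332 = 0.2831
Difference = 28.31 − 20.98 = 7.33 percentage points

7.3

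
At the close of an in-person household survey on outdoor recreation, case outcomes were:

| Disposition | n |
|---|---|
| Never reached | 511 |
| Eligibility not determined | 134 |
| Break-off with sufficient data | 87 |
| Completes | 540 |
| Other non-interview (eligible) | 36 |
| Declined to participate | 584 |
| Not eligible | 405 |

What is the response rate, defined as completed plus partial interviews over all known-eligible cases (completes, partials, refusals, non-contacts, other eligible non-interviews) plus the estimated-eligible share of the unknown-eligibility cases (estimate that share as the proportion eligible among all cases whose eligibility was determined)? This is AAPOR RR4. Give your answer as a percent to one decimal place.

Numerator: 540 + 87 = 627
Determined eligible: 540 + 87 + 584 + 511 + 36 = 1758
e = 1758 / (1758 + 405) = 1758 / 2163 = 0.8128
Eligible share of unknowns: 0.8128 × 134 = 108.92
Base: 1758 + 108.92 = 1866.92
RR4 = 627 / 1866.92 = 0.3358

33.6%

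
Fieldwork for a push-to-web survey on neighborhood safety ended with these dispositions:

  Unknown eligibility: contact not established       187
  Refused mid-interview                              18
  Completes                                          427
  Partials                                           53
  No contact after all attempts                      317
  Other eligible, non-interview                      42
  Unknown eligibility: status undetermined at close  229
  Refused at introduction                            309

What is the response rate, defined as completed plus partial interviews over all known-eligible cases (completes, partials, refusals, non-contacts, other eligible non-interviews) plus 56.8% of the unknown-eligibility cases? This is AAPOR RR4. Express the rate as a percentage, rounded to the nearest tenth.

Refusal or break-off = 309 + 18 = 327
Unknown if eligible = 187 + 229 = 416
Top: 427 + 53 = 480
Eligible (known): 427 + 53 + 327 + 317 + 42 = 1166
Eligible share of unknowns: 0.5680 × 416 = 236.29
Base: 1166 + 236.29 = 1402.29
RR4 = 480 / 1402.29 = 0.3423

34.2%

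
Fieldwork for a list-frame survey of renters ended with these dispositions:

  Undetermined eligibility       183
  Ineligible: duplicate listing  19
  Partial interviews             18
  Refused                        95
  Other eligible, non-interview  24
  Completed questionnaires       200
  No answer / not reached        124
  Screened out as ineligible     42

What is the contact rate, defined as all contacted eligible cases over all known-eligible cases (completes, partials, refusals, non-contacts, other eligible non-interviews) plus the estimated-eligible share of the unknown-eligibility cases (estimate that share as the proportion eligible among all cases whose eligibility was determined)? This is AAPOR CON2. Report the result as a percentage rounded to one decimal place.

54.1%

Ineligible = 42 + 19 = 61
Numerator = 200 + 18 + 95 + 24 = 337
Determined eligible = 200 + 18 + 95 + 124 + 24 = 461
e = 461 / (461 + 61) = 461 / 522 = 0.8831
e × U = 0.8831 × 183 = 161.61
Denom = 461 + 161.61 = 622.61
CON2 = 337 / 622.61 = 0.5413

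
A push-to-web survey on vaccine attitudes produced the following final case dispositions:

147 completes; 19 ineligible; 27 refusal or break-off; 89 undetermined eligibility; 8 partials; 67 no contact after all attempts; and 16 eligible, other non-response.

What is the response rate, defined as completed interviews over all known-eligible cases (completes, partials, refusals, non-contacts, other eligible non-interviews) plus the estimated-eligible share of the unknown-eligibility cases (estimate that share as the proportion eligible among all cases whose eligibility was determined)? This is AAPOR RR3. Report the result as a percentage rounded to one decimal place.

Numerator: 147
Determined eligible: 147 + 8 + 27 + 67 + 16 = 265
e = 265 / (265 + 19) = 265 / 284 = 0.9331
e × U: 0.9331 × 89 = 83.05
Denominator: 265 + 83.05 = 348.05
RR3 = 147 / 348.05 = 0.4224

42.2%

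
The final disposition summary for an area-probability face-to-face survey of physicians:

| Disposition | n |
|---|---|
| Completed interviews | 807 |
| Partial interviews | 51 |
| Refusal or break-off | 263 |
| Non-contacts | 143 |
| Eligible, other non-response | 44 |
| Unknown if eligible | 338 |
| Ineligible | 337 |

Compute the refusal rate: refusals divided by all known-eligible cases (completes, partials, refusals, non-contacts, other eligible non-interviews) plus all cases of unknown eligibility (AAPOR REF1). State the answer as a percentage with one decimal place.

Top → 263
Denominator → 807 + 51 + 263 + 143 + 44 + 338 = 1646
REF1 = 263 / 1646 = 0.1598

16.0%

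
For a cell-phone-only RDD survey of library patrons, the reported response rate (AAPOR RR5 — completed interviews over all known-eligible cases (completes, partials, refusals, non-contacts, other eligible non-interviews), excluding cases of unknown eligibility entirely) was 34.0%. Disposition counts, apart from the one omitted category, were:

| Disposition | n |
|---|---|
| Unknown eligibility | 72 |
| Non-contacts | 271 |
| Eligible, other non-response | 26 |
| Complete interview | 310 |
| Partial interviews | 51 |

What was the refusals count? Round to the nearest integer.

254

RR5 = 310 / D = 0.340
D = 310 / 0.340 = 911.8
Remaining denominator categories sum to 658
refusals = 911.8 − 658 ≈ 254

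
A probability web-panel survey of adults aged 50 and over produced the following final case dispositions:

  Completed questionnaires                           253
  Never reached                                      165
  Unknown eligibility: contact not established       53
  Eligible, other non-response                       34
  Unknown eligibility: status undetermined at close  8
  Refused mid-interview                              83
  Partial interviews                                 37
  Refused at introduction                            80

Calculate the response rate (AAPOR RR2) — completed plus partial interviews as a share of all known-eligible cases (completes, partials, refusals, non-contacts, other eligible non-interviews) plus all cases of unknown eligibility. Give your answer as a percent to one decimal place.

40.7%

Refusal or break-off = 80 + 83 = 163
Eligibility not determined = 53 + 8 = 61
Numerator → 253 + 37 = 290
Denom → 253 + 37 + 163 + 165 + 34 + 61 = 713
RR2 = 290 / 713 = 0.4067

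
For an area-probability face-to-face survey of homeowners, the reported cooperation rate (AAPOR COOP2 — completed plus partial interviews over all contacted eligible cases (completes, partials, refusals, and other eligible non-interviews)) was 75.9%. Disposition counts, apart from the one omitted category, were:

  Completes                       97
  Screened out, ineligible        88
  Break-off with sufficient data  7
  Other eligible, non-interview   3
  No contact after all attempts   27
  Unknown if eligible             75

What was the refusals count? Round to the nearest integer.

Top = 97 + 7 = 104
COOP2 = 104 / D = 0.759
D = 104 / 0.759 = 137.0
Other denominator terms total 107
refusals = 137.0 − 107 ≈ 30

30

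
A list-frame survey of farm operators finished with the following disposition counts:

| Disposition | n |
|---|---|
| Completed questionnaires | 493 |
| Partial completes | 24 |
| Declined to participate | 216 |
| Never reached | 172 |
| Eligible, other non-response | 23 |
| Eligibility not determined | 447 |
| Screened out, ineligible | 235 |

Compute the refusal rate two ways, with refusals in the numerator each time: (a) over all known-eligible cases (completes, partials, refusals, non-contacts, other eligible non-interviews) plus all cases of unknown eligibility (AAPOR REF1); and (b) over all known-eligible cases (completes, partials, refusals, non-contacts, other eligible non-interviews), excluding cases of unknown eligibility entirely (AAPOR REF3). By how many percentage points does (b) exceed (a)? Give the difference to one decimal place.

7.6

Numerator → 216
Denominator → 493 + 24 + 216 + 172 + 23 + 447 = 1375
REF1 = 216 / 1375 = 0.1571
Denominator → 493 + 24 + 216 + 172 + 23 = 928
REF3 = 216 / 928 = 0.2328
Difference = 23.28 − 15.71 = 7.57 percentage points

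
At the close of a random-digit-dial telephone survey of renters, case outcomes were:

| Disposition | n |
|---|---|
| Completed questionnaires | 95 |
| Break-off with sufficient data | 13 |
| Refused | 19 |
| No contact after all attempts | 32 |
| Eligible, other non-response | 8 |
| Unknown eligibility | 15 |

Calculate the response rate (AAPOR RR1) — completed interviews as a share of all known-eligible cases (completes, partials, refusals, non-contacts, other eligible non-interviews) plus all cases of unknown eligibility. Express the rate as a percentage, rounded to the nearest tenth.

Num → 95
Denominator → 95 + 13 + 19 + 32 + 8 + 15 = 182
RR1 = 95 / 182 = 0.5220

52.2%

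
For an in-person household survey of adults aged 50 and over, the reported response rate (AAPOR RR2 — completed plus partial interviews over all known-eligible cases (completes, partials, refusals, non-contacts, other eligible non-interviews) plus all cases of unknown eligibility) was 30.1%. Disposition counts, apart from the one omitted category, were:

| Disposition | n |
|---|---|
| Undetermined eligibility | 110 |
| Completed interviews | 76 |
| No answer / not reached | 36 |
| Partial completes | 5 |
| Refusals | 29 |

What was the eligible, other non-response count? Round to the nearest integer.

Num = 76 + 5 = 81
RR2 = 81 / D = 0.301
D = 81 / 0.301 = 269.1
Remaining denominator categories sum to 256
eligible, other non-response = 269.1 − 256 ≈ 13

13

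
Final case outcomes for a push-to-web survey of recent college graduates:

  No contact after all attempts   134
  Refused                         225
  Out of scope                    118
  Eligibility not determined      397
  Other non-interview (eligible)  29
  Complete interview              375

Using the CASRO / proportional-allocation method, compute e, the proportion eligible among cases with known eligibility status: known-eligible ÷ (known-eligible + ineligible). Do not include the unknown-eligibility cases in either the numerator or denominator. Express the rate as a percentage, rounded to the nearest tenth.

Determined eligible = 375 + 225 + 134 + 29 = 763
e = 763 / (763 + 118) = 763 / 881 = 0.8661

86.6%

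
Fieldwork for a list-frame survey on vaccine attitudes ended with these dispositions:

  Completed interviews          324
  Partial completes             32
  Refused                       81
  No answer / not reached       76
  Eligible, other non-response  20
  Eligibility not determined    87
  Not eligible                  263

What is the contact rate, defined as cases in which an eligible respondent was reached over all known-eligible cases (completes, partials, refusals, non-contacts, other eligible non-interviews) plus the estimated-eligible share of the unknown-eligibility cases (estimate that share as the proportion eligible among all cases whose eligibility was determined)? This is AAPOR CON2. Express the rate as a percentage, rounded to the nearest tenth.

Num = 324 + 32 + 81 + 20 = 457
Known eligible = 324 + 32 + 81 + 76 + 20 = 533
e = 533 / (533 + 263) = 533 / 796 = 0.6696
Estimated eligible among unknowns = 0.6696 × 87 = 58.26
Base = 533 + 58.26 = 591.26
CON2 = 457 / 591.26 = 0.7729

77.3%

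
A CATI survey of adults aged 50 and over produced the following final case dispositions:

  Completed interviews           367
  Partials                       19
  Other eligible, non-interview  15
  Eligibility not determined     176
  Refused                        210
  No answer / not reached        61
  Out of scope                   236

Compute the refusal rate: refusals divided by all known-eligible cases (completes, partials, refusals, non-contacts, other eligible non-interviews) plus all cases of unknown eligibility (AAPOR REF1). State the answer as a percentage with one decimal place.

Numerator → 210
Denominator → 367 + 19 + 210 + 61 + 15 + 176 = 848
REF1 = 210 / 848 = 0.2476

24.8%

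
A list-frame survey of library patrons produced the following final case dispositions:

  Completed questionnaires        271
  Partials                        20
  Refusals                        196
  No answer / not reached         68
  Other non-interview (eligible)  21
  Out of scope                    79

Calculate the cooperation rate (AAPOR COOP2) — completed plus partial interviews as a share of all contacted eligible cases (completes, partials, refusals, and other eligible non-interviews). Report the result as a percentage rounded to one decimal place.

57.3%

Num = 271 + 20 = 291
Base = 271 + 20 + 196 + 21 = 508
COOP2 = 291 / 508 = 0.5728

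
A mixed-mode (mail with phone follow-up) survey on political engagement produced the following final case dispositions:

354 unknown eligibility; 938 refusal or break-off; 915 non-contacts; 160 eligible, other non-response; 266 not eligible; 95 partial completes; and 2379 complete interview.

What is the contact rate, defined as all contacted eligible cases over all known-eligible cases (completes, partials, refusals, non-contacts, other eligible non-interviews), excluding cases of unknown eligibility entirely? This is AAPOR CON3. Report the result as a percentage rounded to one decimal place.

Top = 2379 + 95 + 938 + 160 = 3572
Denom = 2379 + 95 + 938 + 915 + 160 = 4487
CON3 = 3572 / 4487 = 0.7961

79.6%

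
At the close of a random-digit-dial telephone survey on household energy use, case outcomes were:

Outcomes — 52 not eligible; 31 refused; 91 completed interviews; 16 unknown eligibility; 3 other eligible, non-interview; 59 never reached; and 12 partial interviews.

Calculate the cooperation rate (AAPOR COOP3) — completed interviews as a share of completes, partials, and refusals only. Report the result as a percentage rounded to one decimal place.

Num: 91
Denominator: 91 + 12 + 31 = 134
COOP3 = 91 / 134 = 0.6791

67.9%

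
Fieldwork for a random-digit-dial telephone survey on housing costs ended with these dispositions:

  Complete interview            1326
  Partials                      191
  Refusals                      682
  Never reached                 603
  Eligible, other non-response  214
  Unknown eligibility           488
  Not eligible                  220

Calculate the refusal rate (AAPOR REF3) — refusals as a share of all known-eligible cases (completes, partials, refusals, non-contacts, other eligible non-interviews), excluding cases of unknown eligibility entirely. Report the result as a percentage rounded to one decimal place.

22.6%

Numerator → 682
Denominator → 1326 + 191 + 682 + 603 + 214 = 3016
REF3 = 682 / 3016 = 0.2261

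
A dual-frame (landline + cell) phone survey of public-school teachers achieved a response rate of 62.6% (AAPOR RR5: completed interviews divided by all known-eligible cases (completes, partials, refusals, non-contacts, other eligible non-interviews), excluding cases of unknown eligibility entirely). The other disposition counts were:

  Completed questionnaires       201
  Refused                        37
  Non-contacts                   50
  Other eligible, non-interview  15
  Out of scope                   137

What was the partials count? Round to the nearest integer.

RR5 = 201 / D = 0.626
D = 201 / 0.626 = 321.1
Other denominator terms total 303
partials = 321.1 − 303 ≈ 18

18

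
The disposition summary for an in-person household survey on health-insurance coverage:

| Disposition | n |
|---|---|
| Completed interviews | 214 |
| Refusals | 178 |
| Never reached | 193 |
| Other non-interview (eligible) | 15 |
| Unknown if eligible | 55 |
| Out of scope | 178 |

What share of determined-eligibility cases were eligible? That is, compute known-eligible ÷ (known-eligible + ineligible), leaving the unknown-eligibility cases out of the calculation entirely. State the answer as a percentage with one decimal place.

77.1%

Eligible (known) → 214 + 178 + 193 + 15 = 600
e = 600 / (600 + 178) = 600 / 778 = 0.7712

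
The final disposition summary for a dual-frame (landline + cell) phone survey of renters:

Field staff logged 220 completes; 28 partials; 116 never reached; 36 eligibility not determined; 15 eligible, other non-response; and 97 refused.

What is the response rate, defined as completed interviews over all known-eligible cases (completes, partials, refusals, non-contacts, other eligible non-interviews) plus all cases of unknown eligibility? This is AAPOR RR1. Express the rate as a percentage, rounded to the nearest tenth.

Numerator = 220
Base = 220 + 28 + 97 + 116 + 15 + 36 = 512
RR1 = 220 / 512 = 0.4297

43.0%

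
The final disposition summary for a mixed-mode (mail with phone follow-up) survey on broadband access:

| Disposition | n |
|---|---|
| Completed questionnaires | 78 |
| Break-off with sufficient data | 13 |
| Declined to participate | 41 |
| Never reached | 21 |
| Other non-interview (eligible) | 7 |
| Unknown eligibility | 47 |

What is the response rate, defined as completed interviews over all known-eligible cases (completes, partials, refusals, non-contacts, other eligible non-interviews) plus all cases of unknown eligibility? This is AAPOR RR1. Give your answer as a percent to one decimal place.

Numerator = 78
Denom = 78 + 13 + 41 + 21 + 7 + 47 = 207
RR1 = 78 / 207 = 0.3768

37.7%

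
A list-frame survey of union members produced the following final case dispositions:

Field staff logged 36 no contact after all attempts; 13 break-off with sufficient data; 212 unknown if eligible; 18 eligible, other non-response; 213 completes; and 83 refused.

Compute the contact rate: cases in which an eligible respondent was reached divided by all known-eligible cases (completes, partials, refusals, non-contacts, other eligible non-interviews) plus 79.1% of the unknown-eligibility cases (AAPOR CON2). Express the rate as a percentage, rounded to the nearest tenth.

61.6%

Num: 213 + 13 + 83 + 18 = 327
Eligible (known): 213 + 13 + 83 + 36 + 18 = 363
Eligible share of unknowns: 0.7910 × 212 = 167.69
Denom: 363 + 167.69 = 530.69
CON2 = 327 / 530.69 = 0.6162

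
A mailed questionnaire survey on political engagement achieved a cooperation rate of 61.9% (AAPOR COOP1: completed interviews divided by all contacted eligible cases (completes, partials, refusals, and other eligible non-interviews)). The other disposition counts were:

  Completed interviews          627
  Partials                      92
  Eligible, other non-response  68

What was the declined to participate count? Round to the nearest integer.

226

COOP1 = 627 / D = 0.619
D = 627 / 0.619 = 1012.9
Other denominator terms total 787
declined to participate = 1012.9 − 787 ≈ 226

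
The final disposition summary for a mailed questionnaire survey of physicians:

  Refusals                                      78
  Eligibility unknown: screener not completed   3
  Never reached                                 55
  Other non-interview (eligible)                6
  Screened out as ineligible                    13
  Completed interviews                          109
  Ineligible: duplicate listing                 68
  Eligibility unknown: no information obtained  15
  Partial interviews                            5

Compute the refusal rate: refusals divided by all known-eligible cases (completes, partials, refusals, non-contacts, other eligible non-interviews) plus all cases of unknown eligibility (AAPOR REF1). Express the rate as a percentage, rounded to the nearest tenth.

Eligibility not determined = 3 + 15 = 18
Screened out, ineligible = 13 + 68 = 81
Num: 78
Denominator: 109 + 5 + 78 + 55 + 6 + 18 = 271
REF1 = 78 / 271 = 0.2878

28.8%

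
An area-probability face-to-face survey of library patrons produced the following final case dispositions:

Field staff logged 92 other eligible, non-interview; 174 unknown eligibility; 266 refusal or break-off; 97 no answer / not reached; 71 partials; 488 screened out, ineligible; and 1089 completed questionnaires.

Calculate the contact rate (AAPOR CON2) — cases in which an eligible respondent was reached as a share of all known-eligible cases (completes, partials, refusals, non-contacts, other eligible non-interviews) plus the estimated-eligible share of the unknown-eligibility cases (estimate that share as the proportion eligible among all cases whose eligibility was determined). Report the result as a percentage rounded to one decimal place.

Num → 1089 + 71 + 266 + 92 = 1518
Eligible (known) → 1089 + 71 + 266 + 97 + 92 = 1615
e = 1615 / (1615 + 488) = 1615 / 2103 = 0.7680
Eligible share of unknowns → 0.7680 × 174 = 133.63
Denom → 1615 + 133.63 = 1748.63
CON2 = 1518 / 1748.63 = 0.8681

86.8%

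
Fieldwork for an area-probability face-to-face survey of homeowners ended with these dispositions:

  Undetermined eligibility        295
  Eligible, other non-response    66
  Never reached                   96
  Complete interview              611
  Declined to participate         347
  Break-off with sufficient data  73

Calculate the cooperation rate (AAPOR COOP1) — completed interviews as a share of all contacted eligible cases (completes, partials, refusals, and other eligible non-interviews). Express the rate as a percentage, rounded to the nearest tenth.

Top = 611
Base = 611 + 73 + 347 + 66 = 1097
COOP1 = 611 / 1097 = 0.5570

55.7%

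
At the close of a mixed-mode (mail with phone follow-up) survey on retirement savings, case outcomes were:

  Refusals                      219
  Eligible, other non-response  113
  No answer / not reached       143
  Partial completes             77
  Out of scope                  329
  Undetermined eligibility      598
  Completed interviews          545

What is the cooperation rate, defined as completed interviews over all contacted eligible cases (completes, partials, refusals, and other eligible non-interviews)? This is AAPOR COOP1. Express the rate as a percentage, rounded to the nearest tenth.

57.1%

Top = 545
Denominator = 545 + 77 + 219 + 113 = 954
COOP1 = 545 / 954 = 0.5713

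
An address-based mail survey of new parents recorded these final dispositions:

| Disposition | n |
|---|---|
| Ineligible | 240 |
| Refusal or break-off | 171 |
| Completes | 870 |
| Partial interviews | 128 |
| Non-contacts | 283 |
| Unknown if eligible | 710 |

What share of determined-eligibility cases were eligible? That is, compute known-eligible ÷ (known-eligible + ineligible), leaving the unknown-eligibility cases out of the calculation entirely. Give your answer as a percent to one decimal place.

Determined eligible = 870 + 128 + 171 + 283 = 1452
e = 1452 / (1452 + 240) = 1452 / 1692 = 0.8582

85.8%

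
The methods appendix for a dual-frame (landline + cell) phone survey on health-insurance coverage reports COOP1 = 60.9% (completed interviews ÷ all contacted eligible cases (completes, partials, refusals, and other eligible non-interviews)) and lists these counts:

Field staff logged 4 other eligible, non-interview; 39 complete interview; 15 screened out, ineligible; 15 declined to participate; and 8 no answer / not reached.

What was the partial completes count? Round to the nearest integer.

6

COOP1 = 39 / D = 0.609
D = 39 / 0.609 = 64.0
Remaining denominator categories sum to 58
partial completes = 64.0 − 58 ≈ 6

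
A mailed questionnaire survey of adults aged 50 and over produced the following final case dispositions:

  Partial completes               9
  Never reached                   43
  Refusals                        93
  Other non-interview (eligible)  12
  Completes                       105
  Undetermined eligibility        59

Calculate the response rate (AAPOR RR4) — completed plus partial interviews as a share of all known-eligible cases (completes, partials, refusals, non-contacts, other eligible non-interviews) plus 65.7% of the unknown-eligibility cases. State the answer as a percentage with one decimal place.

Numerator → 105 + 9 = 114
Known eligible → 105 + 9 + 93 + 43 + 12 = 262
e × U → 0.6570 × 59 = 38.76
Denom → 262 + 38.76 = 300.76
RR4 = 114 / 300.76 = 0.3790

37.9%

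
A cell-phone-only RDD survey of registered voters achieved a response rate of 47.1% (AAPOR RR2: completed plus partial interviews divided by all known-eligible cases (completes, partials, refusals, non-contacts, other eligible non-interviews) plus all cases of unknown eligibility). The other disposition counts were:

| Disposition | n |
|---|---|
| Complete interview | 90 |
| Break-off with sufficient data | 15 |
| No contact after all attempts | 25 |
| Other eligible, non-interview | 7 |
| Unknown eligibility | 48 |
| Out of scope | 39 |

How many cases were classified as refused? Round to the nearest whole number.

Top: 90 + 15 = 105
RR2 = 105 / D = 0.471
D = 105 / 0.471 = 222.9
Remaining denominator categories sum to 185
refused = 222.9 − 185 ≈ 38

38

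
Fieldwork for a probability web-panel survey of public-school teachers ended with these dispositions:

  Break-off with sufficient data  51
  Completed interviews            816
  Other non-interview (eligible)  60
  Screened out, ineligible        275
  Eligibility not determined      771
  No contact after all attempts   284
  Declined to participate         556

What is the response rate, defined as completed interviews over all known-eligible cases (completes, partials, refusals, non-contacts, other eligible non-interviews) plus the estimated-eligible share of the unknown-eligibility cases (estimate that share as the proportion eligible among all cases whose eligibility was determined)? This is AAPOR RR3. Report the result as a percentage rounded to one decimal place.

33.5%

Top → 816
Determined eligible → 816 + 51 + 556 + 284 + 60 = 1767
e = 1767 / (1767 + 275) = 1767 / 2042 = 0.8653
Eligible share of unknowns → 0.8653 × 771 = 667.15
Base → 1767 + 667.15 = 2434.15
RR3 = 816 / 2434.15 = 0.3352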